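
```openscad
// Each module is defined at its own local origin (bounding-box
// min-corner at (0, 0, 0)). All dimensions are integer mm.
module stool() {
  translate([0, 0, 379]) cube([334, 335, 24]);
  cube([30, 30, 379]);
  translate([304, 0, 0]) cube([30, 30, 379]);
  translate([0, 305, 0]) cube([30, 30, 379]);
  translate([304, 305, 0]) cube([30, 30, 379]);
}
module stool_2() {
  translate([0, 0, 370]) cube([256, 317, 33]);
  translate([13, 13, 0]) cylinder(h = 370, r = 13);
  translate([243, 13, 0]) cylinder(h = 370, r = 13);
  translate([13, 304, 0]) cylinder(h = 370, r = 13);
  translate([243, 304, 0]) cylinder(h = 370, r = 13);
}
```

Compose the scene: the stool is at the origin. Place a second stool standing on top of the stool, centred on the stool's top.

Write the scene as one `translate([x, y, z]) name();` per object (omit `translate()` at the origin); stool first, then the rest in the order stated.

stool();
translate([39, 9, 403]) stool_2();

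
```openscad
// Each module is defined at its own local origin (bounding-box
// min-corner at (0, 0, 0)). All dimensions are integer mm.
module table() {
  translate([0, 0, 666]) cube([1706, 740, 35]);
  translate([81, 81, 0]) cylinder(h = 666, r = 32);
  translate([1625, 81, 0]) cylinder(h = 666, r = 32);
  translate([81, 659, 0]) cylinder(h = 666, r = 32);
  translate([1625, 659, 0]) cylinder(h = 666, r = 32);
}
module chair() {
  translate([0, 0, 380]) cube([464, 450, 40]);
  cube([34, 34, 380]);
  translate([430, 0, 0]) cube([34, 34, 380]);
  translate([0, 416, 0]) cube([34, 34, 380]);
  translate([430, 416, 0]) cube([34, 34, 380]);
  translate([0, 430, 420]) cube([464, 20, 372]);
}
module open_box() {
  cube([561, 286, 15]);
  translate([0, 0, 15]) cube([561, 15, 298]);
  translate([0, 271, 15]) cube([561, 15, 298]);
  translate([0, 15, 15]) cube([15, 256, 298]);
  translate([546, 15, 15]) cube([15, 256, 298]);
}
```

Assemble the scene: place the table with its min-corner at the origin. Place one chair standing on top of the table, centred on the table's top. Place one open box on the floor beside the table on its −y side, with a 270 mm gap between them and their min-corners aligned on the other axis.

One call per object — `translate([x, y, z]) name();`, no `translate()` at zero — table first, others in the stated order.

table();
translate([621, 145, 701]) chair();
translate([0, -556, 0]) open_box();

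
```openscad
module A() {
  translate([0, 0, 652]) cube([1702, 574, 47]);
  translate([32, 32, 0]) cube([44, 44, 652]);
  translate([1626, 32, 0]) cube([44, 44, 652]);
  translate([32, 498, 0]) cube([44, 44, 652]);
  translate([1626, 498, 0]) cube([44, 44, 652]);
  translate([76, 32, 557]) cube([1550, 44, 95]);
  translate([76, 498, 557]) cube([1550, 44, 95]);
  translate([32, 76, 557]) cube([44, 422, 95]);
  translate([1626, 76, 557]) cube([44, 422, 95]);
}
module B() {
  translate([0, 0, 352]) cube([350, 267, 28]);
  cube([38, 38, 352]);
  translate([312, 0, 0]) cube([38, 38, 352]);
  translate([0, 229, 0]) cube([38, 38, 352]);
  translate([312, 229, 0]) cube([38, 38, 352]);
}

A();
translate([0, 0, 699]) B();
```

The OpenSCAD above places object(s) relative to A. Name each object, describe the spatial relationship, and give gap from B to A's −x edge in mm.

A is a table. B is a stool. The stool is on top of the table. The gap from the stool to the table's −x edge is 0 mm.

The stool's min-x is at 0; the table's min-x is 0; gap = 0 mm.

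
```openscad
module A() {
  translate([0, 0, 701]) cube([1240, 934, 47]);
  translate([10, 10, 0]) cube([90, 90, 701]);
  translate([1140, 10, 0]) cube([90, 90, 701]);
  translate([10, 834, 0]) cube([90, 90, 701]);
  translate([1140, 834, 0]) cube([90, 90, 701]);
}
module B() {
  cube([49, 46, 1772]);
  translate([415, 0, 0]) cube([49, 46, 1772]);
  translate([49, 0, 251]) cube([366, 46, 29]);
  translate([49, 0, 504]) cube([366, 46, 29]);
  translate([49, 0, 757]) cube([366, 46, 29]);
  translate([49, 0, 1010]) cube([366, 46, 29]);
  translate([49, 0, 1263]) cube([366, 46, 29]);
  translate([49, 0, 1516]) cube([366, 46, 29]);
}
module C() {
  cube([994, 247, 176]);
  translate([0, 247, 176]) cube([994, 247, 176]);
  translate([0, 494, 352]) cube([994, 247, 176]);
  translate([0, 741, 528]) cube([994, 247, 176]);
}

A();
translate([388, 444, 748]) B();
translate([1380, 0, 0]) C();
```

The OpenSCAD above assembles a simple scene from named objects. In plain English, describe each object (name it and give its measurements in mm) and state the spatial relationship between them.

A is a rectangular dining table. The top is 1240×934×47 mm with its upper surface at z = 748 mm. It stands on four 90×90 mm square legs, each inset 10 mm from the nearest pair of top edges, running from the floor to the underside of the top.

B is a straight ladder. Two 49×46 mm vertical rails, 1772 mm tall, stand 464 mm apart (outside-to-outside) with their front faces coplanar on the −y side. 6 rungs, each 46 mm deep and 29 mm tall, span between the inner faces of the rails, front faces flush with the rails. The lowest rung's underside is at z = 251 mm and rungs are spaced 253 mm apart (underside to underside).

C is a straight staircase of 4 solid steps. Each step is 994 mm wide (x), 247 mm deep (y, the going) and 176 mm tall (the rise). The first step rests on the floor; each subsequent step sits one going further in +y and one rise higher in +z, directly behind and above the previous step with no overlap.

The ladder is on top of the table, centred. The staircase is on the floor beside the table on its +x side.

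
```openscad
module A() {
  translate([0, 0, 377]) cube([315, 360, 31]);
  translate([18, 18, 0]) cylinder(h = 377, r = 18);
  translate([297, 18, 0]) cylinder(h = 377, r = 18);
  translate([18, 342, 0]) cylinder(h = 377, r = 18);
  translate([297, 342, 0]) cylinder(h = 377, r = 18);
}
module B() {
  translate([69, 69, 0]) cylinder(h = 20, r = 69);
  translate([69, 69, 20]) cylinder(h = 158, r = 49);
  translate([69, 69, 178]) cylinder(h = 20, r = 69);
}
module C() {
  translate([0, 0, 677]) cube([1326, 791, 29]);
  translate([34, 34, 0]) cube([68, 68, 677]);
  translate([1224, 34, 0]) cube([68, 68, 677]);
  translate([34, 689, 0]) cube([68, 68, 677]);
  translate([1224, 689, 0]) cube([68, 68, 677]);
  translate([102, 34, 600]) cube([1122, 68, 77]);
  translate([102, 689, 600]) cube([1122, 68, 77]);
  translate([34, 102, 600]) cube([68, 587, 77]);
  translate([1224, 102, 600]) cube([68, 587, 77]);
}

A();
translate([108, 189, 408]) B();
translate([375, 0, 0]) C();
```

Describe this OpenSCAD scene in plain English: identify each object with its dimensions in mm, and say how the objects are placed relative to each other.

A is a four-legged stool. The seat is a 315×360×31 mm slab whose top surface is at z = 408 mm; four round legs, each 36 mm in diameter, run from the floor (z = 0) to the underside of the seat, each leg's axis is inset half a diameter from the nearest pair of seat edges (so the leg's bounding box is flush with the corner).

B is a spool: two coaxial disc flanges of radius 69 mm and thickness 20 mm, joined by a core cylinder of radius 49 mm and height 158 mm. The lower flange rests on z = 0 and the three cylinders share a vertical axis.

C is a rectangular dining table. The top is 1326×791×29 mm with its upper surface at z = 706 mm. It stands on four 68×68 mm square legs, each inset 34 mm from the nearest pair of top edges, running from the floor to the underside of the top. Four apron rails, 68 mm thick and 77 mm tall, run between adjacent legs with their top edges flush with the underside of the top and their outer faces flush with the legs' outer faces.

The spool is on top of the stool. The table is on the floor beside the stool on its +x side.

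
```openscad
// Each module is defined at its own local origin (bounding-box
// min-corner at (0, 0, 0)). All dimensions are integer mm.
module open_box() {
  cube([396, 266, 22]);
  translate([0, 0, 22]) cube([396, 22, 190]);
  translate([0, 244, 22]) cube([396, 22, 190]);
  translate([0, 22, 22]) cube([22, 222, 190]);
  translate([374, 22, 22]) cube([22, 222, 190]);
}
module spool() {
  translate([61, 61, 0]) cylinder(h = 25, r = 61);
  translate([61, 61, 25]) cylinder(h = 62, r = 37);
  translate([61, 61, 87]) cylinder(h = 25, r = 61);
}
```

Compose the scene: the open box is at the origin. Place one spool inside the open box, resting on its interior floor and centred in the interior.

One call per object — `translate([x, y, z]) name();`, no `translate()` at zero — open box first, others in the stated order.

open_box();
translate([137, 72, 22]) spool();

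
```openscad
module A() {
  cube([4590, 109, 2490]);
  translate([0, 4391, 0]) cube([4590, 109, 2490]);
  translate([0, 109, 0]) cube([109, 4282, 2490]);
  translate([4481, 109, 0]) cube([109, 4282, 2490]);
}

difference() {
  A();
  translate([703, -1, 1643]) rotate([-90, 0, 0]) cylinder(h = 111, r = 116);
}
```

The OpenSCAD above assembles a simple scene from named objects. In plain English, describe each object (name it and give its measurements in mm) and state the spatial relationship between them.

A is the wall frame of a small rectangular building: four walls, each 2490 mm tall and 109 mm thick, enclosing a footprint 4590 mm (x) by 4500 mm (y) outside-to-outside, with no floor or roof. The front and back walls (the −y and +y sides) span the full width; the two side walls fit between them.

The house frame has a circular hole of radius 116 mm through its front wall, centred at (x = 703, z = 1643).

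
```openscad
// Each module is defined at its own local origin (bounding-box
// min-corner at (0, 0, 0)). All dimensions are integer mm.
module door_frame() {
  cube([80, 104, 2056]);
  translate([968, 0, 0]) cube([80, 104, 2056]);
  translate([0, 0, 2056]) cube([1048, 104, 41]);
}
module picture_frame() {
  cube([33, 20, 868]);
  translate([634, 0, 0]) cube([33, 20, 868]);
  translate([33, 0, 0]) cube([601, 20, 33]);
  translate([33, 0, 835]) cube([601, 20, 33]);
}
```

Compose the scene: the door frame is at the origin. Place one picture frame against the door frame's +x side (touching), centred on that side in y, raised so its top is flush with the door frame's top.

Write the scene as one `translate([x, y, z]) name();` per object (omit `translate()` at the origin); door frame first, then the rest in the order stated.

door_frame();
translate([1048, 42, 1229]) picture_frame();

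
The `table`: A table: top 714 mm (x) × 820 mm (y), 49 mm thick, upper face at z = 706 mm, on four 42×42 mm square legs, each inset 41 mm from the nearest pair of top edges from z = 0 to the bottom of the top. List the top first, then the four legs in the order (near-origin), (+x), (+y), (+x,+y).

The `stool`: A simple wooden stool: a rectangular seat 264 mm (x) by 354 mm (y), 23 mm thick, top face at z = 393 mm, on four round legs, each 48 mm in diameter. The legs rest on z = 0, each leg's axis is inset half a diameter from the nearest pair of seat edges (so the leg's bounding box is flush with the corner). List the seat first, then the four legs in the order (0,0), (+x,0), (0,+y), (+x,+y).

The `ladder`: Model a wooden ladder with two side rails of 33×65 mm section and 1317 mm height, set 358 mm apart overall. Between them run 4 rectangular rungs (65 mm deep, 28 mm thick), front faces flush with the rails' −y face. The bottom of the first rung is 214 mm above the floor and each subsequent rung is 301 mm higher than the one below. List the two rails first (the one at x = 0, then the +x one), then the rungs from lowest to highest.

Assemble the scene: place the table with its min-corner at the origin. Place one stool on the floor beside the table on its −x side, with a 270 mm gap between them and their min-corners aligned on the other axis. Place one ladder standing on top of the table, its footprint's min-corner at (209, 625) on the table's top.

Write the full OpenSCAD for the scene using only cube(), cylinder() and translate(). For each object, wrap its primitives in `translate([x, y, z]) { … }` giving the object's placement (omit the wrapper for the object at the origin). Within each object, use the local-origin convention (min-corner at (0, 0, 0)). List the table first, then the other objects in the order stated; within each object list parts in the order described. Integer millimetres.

translate([0, 0, 657]) cube([714, 820, 49]);
translate([41, 41, 0]) cube([42, 42, 657]);
translate([631, 41, 0]) cube([42, 42, 657]);
translate([41, 737, 0]) cube([42, 42, 657]);
translate([631, 737, 0]) cube([42, 42, 657]);
translate([-534, 0, 0]) {
  translate([0, 0, 370]) cube([264, 354, 23]);
  translate([24, 24, 0]) cylinder(h = 370, r = 24);
  translate([240, 24, 0]) cylinder(h = 370, r = 24);
  translate([24, 330, 0]) cylinder(h = 370, r = 24);
  translate([240, 330, 0]) cylinder(h = 370, r = 24);
}
translate([209, 625, 706]) {
  cube([33, 65, 1317]);
  translate([325, 0, 0]) cube([33, 65, 1317]);
  translate([33, 0, 214]) cube([292, 65, 28]);
  translate([33, 0, 515]) cube([292, 65, 28]);
  translate([33, 0, 816]) cube([292, 65, 28]);
  translate([33, 0, 1117]) cube([292, 65, 28]);
}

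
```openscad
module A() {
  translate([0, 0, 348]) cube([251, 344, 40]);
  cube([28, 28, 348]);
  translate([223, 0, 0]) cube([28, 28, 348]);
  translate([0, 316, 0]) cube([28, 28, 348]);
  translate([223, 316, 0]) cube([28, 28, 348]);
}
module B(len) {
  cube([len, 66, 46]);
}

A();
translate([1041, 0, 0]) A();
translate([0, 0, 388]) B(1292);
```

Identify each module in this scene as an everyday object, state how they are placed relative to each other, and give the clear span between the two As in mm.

A is a stool. B is a beam. A beam spans the tops of two stools. The clear span between the two stools is 790 mm.

Second stool starts at x = 1041; first ends at x = 251; clear span = 1041 − 251 = 790 mm.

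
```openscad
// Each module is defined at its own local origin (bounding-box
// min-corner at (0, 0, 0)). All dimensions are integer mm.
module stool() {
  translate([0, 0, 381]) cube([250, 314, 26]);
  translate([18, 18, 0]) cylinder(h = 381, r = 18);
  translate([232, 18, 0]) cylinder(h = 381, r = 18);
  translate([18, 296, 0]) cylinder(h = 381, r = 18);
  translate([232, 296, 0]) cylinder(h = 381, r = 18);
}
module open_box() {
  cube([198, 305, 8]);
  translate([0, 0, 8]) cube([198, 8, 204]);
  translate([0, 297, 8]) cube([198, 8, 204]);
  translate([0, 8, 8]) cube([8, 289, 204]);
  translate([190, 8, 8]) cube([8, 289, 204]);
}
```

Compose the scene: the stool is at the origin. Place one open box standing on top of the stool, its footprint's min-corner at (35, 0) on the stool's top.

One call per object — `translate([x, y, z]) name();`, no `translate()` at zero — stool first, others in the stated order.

stool();
translate([35, 0, 407]) open_box();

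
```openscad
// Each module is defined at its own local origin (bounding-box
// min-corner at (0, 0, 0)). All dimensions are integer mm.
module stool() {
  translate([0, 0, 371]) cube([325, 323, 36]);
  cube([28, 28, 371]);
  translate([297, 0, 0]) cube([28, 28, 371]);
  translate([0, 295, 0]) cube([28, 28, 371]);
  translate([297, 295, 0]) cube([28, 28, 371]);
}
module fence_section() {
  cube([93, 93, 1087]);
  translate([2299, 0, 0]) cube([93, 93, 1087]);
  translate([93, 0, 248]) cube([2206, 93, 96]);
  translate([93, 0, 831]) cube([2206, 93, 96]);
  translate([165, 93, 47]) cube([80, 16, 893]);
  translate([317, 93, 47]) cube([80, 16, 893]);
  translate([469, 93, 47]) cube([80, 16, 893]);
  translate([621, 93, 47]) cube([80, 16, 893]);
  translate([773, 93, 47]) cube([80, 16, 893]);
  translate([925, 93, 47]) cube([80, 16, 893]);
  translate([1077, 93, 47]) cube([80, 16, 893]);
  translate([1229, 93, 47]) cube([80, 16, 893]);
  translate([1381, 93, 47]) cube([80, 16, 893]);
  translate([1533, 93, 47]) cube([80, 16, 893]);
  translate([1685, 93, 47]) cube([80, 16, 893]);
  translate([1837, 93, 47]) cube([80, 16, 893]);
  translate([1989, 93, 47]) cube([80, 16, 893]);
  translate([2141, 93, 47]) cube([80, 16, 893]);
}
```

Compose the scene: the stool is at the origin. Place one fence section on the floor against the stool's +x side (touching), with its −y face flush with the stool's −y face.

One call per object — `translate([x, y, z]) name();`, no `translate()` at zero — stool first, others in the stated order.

stool();
translate([325, 0, 0]) fence_section();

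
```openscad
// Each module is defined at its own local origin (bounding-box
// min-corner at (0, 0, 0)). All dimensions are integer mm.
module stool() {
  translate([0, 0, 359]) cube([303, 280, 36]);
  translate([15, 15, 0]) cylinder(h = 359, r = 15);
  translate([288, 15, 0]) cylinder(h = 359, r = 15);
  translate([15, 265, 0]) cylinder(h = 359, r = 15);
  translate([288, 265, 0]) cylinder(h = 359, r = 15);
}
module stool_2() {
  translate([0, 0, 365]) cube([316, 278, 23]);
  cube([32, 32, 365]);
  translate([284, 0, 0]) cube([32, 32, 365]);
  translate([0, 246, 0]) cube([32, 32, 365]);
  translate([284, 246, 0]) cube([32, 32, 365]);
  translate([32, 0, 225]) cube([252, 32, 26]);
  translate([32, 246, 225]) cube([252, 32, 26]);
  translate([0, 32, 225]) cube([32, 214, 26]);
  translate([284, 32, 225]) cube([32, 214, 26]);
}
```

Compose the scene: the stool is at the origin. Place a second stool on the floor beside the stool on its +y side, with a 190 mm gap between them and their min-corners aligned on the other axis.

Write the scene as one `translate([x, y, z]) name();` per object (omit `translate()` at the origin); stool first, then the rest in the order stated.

stool();
translate([0, 470, 0]) stool_2();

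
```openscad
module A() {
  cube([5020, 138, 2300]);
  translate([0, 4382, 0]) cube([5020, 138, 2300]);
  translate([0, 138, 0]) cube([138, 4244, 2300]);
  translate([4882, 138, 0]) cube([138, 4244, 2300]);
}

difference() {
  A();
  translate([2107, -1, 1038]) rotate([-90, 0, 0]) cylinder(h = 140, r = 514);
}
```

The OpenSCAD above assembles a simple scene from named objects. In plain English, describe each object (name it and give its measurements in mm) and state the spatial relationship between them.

A is the wall frame of a small rectangular building: four walls, each 2300 mm tall and 138 mm thick, enclosing a footprint 5020 mm (x) by 4520 mm (y) outside-to-outside, with no floor or roof. The front and back walls (the −y and +y sides) span the full width; the two side walls fit between them.

The house frame has a circular hole of radius 514 mm through its front wall, centred at (x = 2107, z = 1038).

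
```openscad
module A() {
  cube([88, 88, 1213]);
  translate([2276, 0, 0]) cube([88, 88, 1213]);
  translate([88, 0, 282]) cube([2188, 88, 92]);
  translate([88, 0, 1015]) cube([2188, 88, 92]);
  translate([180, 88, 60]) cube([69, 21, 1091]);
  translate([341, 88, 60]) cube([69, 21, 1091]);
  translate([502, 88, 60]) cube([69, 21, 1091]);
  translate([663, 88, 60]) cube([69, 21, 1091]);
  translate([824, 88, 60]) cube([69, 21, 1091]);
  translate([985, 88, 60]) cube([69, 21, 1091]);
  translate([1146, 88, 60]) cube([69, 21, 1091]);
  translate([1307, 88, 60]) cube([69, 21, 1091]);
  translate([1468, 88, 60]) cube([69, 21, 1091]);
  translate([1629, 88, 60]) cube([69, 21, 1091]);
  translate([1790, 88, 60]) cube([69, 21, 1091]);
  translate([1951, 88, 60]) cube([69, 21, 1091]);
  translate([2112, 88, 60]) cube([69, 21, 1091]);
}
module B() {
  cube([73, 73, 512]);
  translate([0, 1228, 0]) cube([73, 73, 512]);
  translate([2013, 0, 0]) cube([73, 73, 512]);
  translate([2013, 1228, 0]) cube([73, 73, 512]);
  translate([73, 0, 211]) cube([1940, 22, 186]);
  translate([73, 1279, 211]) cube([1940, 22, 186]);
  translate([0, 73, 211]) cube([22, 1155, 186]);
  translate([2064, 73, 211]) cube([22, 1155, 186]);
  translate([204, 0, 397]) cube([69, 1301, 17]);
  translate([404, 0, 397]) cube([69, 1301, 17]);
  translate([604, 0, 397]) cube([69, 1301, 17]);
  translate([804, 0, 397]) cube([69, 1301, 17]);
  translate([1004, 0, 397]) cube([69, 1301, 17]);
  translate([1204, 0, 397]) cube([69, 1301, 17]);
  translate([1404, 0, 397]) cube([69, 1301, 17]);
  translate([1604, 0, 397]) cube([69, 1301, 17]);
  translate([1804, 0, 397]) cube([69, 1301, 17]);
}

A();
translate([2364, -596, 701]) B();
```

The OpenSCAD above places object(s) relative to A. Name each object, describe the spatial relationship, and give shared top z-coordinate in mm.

Both tops at z = 1213 mm.

A is a fence section. B is a bed frame. The bed frame is beside the fence section with their tops flush at z = 1213. The shared top z-coordinate is 1213 mm.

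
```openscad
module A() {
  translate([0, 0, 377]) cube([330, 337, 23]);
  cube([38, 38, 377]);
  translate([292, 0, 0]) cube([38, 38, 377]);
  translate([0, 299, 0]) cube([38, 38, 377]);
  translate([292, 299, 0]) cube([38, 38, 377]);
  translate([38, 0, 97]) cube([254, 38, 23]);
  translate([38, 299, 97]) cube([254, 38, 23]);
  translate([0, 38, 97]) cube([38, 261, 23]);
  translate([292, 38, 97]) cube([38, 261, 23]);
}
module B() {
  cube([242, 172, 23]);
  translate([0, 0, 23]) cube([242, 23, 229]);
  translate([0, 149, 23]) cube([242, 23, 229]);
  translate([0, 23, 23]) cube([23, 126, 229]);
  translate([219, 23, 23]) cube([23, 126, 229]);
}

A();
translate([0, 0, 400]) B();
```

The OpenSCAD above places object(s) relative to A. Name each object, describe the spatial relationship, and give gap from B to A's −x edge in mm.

The open box's min-x is at 0; the stool's min-x is 0; gap = 0 mm.

A is a stool. B is an open box. The open box is on top of the stool. The gap from the open box to the stool's −x edge is 0 mm.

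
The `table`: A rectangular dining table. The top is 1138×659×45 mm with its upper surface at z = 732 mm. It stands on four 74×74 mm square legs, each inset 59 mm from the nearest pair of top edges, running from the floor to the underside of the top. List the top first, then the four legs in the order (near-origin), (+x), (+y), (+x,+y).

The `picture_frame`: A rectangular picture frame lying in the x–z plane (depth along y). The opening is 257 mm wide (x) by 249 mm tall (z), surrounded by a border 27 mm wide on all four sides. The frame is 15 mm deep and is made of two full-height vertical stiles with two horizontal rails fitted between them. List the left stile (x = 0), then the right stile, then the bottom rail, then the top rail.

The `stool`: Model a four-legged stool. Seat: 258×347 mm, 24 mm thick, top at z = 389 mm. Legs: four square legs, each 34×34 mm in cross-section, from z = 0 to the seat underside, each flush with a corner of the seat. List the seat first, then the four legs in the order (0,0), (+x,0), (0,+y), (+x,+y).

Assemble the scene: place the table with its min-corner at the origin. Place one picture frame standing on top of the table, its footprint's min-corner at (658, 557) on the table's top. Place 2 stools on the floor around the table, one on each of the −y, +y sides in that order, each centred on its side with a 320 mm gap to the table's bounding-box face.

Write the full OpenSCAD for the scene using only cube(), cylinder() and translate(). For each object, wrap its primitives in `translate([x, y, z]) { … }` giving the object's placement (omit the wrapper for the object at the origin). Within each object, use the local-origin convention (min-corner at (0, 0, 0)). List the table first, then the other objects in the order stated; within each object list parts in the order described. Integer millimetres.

translate([0, 0, 687]) cube([1138, 659, 45]);
translate([59, 59, 0]) cube([74, 74, 687]);
translate([1005, 59, 0]) cube([74, 74, 687]);
translate([59, 526, 0]) cube([74, 74, 687]);
translate([1005, 526, 0]) cube([74, 74, 687]);
translate([658, 557, 732]) {
  cube([27, 15, 303]);
  translate([284, 0, 0]) cube([27, 15, 303]);
  translate([27, 0, 0]) cube([257, 15, 27]);
  translate([27, 0, 276]) cube([257, 15, 27]);
}
translate([440, -667, 0]) {
  translate([0, 0, 365]) cube([258, 347, 24]);
  cube([34, 34, 365]);
  translate([224, 0, 0]) cube([34, 34, 365]);
  translate([0, 313, 0]) cube([34, 34, 365]);
  translate([224, 313, 0]) cube([34, 34, 365]);
}
translate([440, 979, 0]) {
  translate([0, 0, 365]) cube([258, 347, 24]);
  cube([34, 34, 365]);
  translate([224, 0, 0]) cube([34, 34, 365]);
  translate([0, 313, 0]) cube([34, 34, 365]);
  translate([224, 313, 0]) cube([34, 34, 365]);
}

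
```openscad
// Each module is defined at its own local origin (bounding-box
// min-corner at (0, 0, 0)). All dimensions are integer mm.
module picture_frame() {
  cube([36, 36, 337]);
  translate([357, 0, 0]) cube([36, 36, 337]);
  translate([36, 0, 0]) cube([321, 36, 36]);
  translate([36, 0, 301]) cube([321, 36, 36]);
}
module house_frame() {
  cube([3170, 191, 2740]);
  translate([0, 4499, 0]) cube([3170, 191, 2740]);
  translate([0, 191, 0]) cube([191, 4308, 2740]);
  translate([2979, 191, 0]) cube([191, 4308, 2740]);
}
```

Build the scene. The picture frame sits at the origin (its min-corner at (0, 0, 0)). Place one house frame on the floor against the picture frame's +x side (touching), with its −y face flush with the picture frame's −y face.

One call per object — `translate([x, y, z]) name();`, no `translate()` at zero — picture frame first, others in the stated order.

picture_frame();
translate([393, 0, 0]) house_frame();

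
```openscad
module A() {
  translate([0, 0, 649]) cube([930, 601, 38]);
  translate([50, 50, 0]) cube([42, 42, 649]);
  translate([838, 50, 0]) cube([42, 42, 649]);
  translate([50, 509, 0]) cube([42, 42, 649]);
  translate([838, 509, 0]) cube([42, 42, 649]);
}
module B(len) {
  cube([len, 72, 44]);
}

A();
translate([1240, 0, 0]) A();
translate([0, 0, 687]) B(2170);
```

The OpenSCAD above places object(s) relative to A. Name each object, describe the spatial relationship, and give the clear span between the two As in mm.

Second table starts at x = 1240; first ends at x = 930; clear span = 1240 − 930 = 310 mm.

A is a table. B is a beam. A beam spans the tops of two tables. The clear span between the two tables is 310 mm.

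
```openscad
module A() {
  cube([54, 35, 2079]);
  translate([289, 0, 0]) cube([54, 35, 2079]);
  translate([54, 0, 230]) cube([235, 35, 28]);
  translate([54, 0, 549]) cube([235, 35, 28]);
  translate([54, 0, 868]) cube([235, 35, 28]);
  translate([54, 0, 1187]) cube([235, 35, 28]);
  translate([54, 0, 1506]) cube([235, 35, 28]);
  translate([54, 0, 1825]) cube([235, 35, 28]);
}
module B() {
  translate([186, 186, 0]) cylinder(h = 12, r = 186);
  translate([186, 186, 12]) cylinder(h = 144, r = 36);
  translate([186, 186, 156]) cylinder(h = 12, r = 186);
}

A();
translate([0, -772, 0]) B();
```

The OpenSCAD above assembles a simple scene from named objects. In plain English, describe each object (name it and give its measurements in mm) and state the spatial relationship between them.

A is a straight ladder. Two 54×35 mm vertical rails, 2079 mm tall, stand 343 mm apart (outside-to-outside) with their front faces coplanar on the −y side. 6 rungs, each 35 mm deep and 28 mm tall, span between the inner faces of the rails, front faces flush with the rails. The lowest rung's underside is at z = 230 mm and rungs are spaced 319 mm apart (underside to underside).

B is a spool: two coaxial disc flanges of radius 186 mm and thickness 12 mm, joined by a core cylinder of radius 36 mm and height 144 mm. The lower flange rests on z = 0 and the three cylinders share a vertical axis.

The spool is on the floor beside the ladder on its −y side.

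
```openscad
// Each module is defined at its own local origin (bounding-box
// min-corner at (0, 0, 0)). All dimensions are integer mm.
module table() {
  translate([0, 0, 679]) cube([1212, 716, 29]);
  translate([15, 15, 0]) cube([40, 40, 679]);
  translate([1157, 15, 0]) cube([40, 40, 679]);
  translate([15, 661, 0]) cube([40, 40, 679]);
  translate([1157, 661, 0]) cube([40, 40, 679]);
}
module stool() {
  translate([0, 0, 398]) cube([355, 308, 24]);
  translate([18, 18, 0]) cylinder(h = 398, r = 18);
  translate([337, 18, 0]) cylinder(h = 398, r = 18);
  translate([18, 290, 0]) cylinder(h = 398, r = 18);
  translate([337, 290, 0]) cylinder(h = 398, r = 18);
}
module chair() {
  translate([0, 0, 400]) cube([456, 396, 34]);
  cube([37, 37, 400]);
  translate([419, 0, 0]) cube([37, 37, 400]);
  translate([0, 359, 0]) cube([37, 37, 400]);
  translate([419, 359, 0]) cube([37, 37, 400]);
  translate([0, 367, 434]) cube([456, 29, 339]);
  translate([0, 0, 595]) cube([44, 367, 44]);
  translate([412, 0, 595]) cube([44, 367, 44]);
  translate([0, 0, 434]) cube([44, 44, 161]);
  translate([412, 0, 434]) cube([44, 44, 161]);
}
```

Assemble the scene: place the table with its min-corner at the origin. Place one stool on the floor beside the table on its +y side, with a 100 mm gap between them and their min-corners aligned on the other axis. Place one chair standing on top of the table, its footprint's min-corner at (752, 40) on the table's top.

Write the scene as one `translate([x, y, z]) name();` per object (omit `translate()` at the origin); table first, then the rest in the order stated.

table();
translate([0, 816, 0]) stool();
translate([752, 40, 708]) chair();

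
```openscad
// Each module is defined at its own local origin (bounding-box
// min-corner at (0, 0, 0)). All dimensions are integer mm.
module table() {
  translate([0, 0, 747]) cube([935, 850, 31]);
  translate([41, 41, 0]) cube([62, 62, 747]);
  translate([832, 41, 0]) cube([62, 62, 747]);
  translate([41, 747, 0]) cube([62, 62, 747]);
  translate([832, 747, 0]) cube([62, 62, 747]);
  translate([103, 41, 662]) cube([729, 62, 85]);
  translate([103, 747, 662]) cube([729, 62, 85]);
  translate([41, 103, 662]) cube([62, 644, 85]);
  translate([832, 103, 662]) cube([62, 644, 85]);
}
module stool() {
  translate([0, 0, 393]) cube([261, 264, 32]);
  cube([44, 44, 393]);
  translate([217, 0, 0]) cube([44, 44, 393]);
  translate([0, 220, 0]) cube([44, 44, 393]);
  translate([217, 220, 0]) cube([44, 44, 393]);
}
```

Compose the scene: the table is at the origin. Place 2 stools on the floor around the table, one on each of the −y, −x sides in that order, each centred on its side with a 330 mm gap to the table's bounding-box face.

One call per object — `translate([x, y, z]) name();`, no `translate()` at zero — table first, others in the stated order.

table();
translate([337, -594, 0]) stool();
translate([-591, 293, 0]) stool();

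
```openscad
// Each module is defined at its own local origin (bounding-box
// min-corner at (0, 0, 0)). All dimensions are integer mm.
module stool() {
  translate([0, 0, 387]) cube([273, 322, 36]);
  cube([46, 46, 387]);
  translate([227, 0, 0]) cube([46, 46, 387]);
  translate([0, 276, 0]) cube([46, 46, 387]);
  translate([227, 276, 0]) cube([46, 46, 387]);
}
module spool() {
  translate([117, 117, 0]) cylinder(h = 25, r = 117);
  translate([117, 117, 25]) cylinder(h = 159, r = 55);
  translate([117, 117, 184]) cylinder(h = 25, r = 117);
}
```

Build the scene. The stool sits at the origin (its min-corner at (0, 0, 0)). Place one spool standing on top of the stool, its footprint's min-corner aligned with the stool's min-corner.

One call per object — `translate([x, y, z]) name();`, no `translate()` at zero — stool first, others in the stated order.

stool();
translate([0, 0, 423]) spool();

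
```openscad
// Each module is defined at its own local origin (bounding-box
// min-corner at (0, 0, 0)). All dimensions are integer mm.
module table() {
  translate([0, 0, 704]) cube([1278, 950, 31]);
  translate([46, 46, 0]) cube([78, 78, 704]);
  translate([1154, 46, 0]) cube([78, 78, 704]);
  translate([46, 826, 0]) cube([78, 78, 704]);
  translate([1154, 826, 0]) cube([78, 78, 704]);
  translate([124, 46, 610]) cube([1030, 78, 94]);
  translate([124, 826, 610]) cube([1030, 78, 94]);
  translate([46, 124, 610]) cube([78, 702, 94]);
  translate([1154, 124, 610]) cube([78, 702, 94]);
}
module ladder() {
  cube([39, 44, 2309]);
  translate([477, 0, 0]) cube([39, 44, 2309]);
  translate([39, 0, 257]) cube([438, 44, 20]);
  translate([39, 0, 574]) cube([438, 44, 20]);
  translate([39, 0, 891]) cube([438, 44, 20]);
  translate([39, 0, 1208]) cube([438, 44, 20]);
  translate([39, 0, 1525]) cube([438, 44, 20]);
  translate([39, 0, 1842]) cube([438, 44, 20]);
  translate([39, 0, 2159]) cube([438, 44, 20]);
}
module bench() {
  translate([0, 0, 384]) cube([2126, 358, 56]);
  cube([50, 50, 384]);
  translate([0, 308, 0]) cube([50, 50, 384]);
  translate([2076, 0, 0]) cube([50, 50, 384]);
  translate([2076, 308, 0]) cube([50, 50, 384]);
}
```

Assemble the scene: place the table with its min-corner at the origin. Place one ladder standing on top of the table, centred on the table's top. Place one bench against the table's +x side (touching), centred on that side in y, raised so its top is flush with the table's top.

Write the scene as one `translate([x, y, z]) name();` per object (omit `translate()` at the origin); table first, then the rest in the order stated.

table();
translate([381, 453, 735]) ladder();
translate([1278, 296, 295]) bench();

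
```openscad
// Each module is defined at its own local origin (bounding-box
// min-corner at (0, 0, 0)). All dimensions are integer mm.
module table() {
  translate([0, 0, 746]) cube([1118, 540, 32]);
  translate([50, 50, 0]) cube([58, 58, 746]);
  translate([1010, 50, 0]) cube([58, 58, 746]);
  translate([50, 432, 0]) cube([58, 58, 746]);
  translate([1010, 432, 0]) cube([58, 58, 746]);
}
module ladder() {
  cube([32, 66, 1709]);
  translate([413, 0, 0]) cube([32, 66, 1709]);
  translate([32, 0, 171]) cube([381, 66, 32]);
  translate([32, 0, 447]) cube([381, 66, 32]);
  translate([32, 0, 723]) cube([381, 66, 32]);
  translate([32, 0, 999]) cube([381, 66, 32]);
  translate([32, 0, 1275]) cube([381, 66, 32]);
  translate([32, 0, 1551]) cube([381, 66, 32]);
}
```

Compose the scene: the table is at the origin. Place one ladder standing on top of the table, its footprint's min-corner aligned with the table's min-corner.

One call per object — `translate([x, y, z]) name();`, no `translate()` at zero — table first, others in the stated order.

table();
translate([0, 0, 778]) ladder();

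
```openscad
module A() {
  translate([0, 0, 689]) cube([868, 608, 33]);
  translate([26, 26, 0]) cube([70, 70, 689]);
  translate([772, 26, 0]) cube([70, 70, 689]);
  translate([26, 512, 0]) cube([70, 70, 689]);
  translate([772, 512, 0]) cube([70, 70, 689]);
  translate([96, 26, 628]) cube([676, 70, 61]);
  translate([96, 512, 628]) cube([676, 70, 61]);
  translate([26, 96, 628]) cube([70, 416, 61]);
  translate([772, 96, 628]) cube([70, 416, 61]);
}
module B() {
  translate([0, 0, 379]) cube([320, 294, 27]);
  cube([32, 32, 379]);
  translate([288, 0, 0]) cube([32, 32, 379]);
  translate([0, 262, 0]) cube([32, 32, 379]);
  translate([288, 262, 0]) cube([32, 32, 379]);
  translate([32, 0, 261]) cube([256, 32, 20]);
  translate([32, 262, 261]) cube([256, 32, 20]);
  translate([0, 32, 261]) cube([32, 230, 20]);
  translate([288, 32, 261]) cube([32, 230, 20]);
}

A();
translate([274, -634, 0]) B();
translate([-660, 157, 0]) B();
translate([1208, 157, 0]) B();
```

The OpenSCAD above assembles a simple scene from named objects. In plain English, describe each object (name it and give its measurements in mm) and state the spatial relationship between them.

A is a rectangular dining table. The top is 868×608×33 mm with its upper surface at z = 722 mm. It stands on four 70×70 mm square legs, each inset 26 mm from the nearest pair of top edges, running from the floor to the underside of the top. Four apron rails, 70 mm thick and 61 mm tall, run between adjacent legs with their top edges flush with the underside of the top and their outer faces flush with the legs' outer faces.

B is a four-legged stool. The seat is a 320×294×27 mm slab whose top surface is at z = 406 mm; four square legs, each 32×32 mm in cross-section, run from the floor (z = 0) to the underside of the seat, each flush with a corner of the seat. Four stretchers, 32 mm wide and 20 mm tall, connect adjacent legs with their undersides at z = 261 mm, each running between the inner faces of the legs it joins and aligned with the legs' outer faces on the other axis.

Three stools sit around the table at the −y, −x, +x sides.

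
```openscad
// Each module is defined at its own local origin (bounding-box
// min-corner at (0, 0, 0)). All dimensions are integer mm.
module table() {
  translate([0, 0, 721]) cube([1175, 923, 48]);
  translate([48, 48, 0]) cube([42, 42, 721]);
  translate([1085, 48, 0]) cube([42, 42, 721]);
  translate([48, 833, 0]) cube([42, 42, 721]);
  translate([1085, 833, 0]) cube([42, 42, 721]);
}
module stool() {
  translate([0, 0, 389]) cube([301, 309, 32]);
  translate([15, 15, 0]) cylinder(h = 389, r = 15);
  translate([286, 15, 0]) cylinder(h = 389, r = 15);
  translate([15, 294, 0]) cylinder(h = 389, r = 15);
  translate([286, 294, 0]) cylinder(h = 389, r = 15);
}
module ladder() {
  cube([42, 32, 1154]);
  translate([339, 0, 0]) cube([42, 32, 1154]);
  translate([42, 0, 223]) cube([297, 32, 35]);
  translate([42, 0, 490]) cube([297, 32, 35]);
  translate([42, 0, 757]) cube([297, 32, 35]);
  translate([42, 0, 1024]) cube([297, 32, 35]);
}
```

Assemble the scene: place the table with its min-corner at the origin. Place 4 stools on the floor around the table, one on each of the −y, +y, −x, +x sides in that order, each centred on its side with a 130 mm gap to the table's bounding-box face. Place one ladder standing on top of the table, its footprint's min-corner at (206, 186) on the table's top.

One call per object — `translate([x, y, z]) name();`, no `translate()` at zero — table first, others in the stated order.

table();
translate([437, -439, 0]) stool();
translate([437, 1053, 0]) stool();
translate([-431, 307, 0]) stool();
translate([1305, 307, 0]) stool();
translate([206, 186, 769]) ladder();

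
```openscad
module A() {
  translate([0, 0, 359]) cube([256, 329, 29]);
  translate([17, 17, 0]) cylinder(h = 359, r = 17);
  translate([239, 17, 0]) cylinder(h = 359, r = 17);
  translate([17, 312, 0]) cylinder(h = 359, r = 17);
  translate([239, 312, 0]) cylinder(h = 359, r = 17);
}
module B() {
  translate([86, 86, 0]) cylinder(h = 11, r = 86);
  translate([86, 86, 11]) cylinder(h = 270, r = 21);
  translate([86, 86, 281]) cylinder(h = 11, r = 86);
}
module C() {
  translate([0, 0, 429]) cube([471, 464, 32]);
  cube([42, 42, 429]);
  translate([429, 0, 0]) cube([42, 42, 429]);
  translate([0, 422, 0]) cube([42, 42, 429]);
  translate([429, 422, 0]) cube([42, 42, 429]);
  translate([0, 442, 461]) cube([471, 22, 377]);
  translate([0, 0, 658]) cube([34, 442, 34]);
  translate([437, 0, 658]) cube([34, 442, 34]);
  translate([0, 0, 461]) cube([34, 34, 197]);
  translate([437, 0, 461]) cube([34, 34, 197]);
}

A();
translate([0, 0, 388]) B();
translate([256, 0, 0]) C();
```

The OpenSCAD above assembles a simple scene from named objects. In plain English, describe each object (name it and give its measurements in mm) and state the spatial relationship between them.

A is a four-legged stool. The seat is 256×329 mm, 29 mm thick, top at z = 388 mm. It stands on four round legs, each 34 mm in diameter, from z = 0 to the seat underside, each leg's axis is inset half a diameter from the nearest pair of seat edges (so the leg's bounding box is flush with the corner).

B is a spool: two coaxial disc flanges of radius 86 mm and thickness 11 mm, joined by a core cylinder of radius 21 mm and height 270 mm. The lower flange rests on z = 0 and the three cylinders share a vertical axis.

C is a chair. The seat is a 471×464×32 mm slab with its top at z = 461 mm, on four 42×42 mm corner legs (flush with the seat edges, standing on z = 0). A flat backrest 22 mm thick, 377 mm tall, spans the full seat width and rises from the seat top along its +y edge, rear face flush with the rear of the seat. Two armrests of 34×34 mm section run along each side from the seat's front edge to the front of the backrest, top faces 231 mm above the seat top and outer faces flush with the seat's x-edges; a 34×34 mm post under the front of each armrest stands on the seat at the front corner.

The spool is on top of the stool. The chair is against the stool's +x side, with their −y faces flush.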